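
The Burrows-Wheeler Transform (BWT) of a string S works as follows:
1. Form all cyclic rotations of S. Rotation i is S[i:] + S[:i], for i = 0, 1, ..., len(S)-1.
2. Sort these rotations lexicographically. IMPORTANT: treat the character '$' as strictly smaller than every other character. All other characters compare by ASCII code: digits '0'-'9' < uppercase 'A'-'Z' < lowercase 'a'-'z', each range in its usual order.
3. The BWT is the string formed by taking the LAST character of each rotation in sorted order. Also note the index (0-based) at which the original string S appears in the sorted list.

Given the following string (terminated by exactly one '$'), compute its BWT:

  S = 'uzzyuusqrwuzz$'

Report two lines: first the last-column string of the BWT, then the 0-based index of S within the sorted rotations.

Answer: zsquuyw$rzzzuu
7

Derivation:
All 14 rotations (rotation i = S[i:]+S[:i]):
  rot[0] = uzzyuusqrwuzz$
  rot[1] = zzyuusqrwuzz$u
  rot[2] = zyuusqrwuzz$uz
  rot[3] = yuusqrwuzz$uzz
  rot[4] = uusqrwuzz$uzzy
  rot[5] = usqrwuzz$uzzyu
  rot[6] = sqrwuzz$uzzyuu
  rot[7] = qrwuzz$uzzyuus
  rot[8] = rwuzz$uzzyuusq
  rot[9] = wuzz$uzzyuusqr
  rot[10] = uzz$uzzyuusqrw
  rot[11] = zz$uzzyuusqrwu
  rot[12] = z$uzzyuusqrwuz
  rot[13] = $uzzyuusqrwuzz
Sorted (with $ < everything):
  sorted[0] = $uzzyuusqrwuzz  (last char: 'z')
  sorted[1] = qrwuzz$uzzyuus  (last char: 's')
  sorted[2] = rwuzz$uzzyuusq  (last char: 'q')
  sorted[3] = sqrwuzz$uzzyuu  (last char: 'u')
  sorted[4] = usqrwuzz$uzzyu  (last char: 'u')
  sorted[5] = uusqrwuzz$uzzy  (last char: 'y')
  sorted[6] = uzz$uzzyuusqrw  (last char: 'w')
  sorted[7] = uzzyuusqrwuzz$  (last char: '$')
  sorted[8] = wuzz$uzzyuusqr  (last char: 'r')
  sorted[9] = yuusqrwuzz$uzz  (last char: 'z')
  sorted[10] = z$uzzyuusqrwuz  (last char: 'z')
  sorted[11] = zyuusqrwuzz$uz  (last char: 'z')
  sorted[12] = zz$uzzyuusqrwu  (last char: 'u')
  sorted[13] = zzyuusqrwuzz$u  (last char: 'u')
Last column: zsquuyw$rzzzuu
Original string S is at sorted index 7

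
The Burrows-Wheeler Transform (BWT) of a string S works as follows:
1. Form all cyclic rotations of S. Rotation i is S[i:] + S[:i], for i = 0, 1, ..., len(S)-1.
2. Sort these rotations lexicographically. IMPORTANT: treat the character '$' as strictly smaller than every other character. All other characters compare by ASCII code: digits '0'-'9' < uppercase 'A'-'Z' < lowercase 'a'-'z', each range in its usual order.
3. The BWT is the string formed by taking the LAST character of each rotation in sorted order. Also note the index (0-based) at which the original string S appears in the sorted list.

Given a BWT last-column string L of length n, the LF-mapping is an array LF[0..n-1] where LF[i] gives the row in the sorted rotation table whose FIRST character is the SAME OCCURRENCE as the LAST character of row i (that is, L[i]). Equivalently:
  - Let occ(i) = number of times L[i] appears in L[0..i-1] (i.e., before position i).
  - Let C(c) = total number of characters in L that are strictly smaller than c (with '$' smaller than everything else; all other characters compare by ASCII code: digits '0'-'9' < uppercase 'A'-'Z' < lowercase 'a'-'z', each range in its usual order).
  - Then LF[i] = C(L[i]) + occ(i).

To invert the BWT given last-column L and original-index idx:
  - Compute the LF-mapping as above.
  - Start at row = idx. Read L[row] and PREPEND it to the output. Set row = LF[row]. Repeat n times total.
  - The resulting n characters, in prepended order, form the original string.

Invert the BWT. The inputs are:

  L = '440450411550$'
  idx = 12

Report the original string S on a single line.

Answer: 551400140544$

Derivation:
LF mapping: 6 7 1 8 10 2 9 4 5 11 12 3 0
Walk LF starting at row 12, prepending L[row]:
  step 1: row=12, L[12]='$', prepend. Next row=LF[12]=0
  step 2: row=0, L[0]='4', prepend. Next row=LF[0]=6
  step 3: row=6, L[6]='4', prepend. Next row=LF[6]=9
  step 4: row=9, L[9]='5', prepend. Next row=LF[9]=11
  step 5: row=11, L[11]='0', prepend. Next row=LF[11]=3
  step 6: row=3, L[3]='4', prepend. Next row=LF[3]=8
  step 7: row=8, L[8]='1', prepend. Next row=LF[8]=5
  step 8: row=5, L[5]='0', prepend. Next row=LF[5]=2
  step 9: row=2, L[2]='0', prepend. Next row=LF[2]=1
  step 10: row=1, L[1]='4', prepend. Next row=LF[1]=7
  step 11: row=7, L[7]='1', prepend. Next row=LF[7]=4
  step 12: row=4, L[4]='5', prepend. Next row=LF[4]=10
  step 13: row=10, L[10]='5', prepend. Next row=LF[10]=12
Reversed output: 551400140544$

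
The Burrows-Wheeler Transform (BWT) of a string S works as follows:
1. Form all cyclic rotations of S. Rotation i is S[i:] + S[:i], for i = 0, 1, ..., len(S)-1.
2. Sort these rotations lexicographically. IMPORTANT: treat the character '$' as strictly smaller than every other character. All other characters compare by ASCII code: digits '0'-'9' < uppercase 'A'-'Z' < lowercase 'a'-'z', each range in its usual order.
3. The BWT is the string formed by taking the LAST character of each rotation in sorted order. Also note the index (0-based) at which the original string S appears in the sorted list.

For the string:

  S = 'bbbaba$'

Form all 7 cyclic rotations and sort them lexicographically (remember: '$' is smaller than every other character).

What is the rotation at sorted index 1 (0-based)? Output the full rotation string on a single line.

All 7 rotations (rotation i = S[i:]+S[:i]):
  rot[0] = bbbaba$
  rot[1] = bbaba$b
  rot[2] = baba$bb
  rot[3] = aba$bbb
  rot[4] = ba$bbba
  rot[5] = a$bbbab
  rot[6] = $bbbaba
Sorted (with $ < everything):
  sorted[0] = $bbbaba
  sorted[1] = a$bbbab
  sorted[2] = aba$bbb
  sorted[3] = ba$bbba
  sorted[4] = baba$bb
  sorted[5] = bbaba$b
  sorted[6] = bbbaba$
sorted[1] = a$bbbab

Answer: a$bbbab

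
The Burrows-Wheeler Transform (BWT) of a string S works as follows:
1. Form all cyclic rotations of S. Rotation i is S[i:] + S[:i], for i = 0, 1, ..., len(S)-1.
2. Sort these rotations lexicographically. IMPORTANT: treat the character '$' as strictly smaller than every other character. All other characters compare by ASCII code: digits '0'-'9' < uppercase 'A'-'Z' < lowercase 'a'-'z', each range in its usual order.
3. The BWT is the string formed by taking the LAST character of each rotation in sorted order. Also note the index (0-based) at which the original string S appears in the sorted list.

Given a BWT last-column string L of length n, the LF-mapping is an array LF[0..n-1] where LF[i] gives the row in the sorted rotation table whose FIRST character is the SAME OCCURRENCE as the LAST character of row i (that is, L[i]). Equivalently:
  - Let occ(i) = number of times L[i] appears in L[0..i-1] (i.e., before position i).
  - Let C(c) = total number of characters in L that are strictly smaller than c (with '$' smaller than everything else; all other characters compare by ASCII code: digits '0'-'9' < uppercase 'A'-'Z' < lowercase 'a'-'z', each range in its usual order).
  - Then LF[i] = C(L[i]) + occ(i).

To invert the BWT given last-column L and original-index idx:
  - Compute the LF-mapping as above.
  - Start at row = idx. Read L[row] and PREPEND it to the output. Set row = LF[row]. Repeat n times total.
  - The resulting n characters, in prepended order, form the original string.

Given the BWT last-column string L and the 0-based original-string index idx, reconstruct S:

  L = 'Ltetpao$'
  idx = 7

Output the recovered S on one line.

LF mapping: 1 6 3 7 5 2 4 0
Walk LF starting at row 7, prepending L[row]:
  step 1: row=7, L[7]='$', prepend. Next row=LF[7]=0
  step 2: row=0, L[0]='L', prepend. Next row=LF[0]=1
  step 3: row=1, L[1]='t', prepend. Next row=LF[1]=6
  step 4: row=6, L[6]='o', prepend. Next row=LF[6]=4
  step 5: row=4, L[4]='p', prepend. Next row=LF[4]=5
  step 6: row=5, L[5]='a', prepend. Next row=LF[5]=2
  step 7: row=2, L[2]='e', prepend. Next row=LF[2]=3
  step 8: row=3, L[3]='t', prepend. Next row=LF[3]=7
Reversed output: teapotL$

Answer: teapotL$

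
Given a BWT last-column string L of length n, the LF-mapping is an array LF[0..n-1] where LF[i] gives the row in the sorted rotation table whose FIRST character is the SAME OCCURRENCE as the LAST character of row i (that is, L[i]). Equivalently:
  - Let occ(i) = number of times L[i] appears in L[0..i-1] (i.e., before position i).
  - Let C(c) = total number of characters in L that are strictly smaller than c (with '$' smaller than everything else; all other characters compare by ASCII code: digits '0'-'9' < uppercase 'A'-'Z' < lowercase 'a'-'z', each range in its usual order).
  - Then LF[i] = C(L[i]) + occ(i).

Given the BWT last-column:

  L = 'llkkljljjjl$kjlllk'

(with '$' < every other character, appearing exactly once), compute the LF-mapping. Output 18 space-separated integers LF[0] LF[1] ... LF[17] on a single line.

Char counts: '$':1, 'j':5, 'k':4, 'l':8
C (first-col start): C('$')=0, C('j')=1, C('k')=6, C('l')=10
L[0]='l': occ=0, LF[0]=C('l')+0=10+0=10
L[1]='l': occ=1, LF[1]=C('l')+1=10+1=11
L[2]='k': occ=0, LF[2]=C('k')+0=6+0=6
L[3]='k': occ=1, LF[3]=C('k')+1=6+1=7
L[4]='l': occ=2, LF[4]=C('l')+2=10+2=12
L[5]='j': occ=0, LF[5]=C('j')+0=1+0=1
L[6]='l': occ=3, LF[6]=C('l')+3=10+3=13
L[7]='j': occ=1, LF[7]=C('j')+1=1+1=2
L[8]='j': occ=2, LF[8]=C('j')+2=1+2=3
L[9]='j': occ=3, LF[9]=C('j')+3=1+3=4
L[10]='l': occ=4, LF[10]=C('l')+4=10+4=14
L[11]='$': occ=0, LF[11]=C('$')+0=0+0=0
L[12]='k': occ=2, LF[12]=C('k')+2=6+2=8
L[13]='j': occ=4, LF[13]=C('j')+4=1+4=5
L[14]='l': occ=5, LF[14]=C('l')+5=10+5=15
L[15]='l': occ=6, LF[15]=C('l')+6=10+6=16
L[16]='l': occ=7, LF[16]=C('l')+7=10+7=17
L[17]='k': occ=3, LF[17]=C('k')+3=6+3=9

Answer: 10 11 6 7 12 1 13 2 3 4 14 0 8 5 15 16 17 9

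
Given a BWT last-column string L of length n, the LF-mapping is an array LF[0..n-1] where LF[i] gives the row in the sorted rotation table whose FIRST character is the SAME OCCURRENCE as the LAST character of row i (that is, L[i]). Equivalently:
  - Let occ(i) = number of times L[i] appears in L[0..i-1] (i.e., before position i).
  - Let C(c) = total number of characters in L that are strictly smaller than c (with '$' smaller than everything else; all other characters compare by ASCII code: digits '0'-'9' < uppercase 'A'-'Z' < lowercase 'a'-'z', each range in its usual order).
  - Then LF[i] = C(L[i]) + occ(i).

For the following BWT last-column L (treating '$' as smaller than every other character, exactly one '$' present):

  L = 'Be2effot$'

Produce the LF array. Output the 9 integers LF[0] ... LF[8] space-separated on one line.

Answer: 2 3 1 4 5 6 7 8 0

Derivation:
Char counts: '$':1, '2':1, 'B':1, 'e':2, 'f':2, 'o':1, 't':1
C (first-col start): C('$')=0, C('2')=1, C('B')=2, C('e')=3, C('f')=5, C('o')=7, C('t')=8
L[0]='B': occ=0, LF[0]=C('B')+0=2+0=2
L[1]='e': occ=0, LF[1]=C('e')+0=3+0=3
L[2]='2': occ=0, LF[2]=C('2')+0=1+0=1
L[3]='e': occ=1, LF[3]=C('e')+1=3+1=4
L[4]='f': occ=0, LF[4]=C('f')+0=5+0=5
L[5]='f': occ=1, LF[5]=C('f')+1=5+1=6
L[6]='o': occ=0, LF[6]=C('o')+0=7+0=7
L[7]='t': occ=0, LF[7]=C('t')+0=8+0=8
L[8]='$': occ=0, LF[8]=C('$')+0=0+0=0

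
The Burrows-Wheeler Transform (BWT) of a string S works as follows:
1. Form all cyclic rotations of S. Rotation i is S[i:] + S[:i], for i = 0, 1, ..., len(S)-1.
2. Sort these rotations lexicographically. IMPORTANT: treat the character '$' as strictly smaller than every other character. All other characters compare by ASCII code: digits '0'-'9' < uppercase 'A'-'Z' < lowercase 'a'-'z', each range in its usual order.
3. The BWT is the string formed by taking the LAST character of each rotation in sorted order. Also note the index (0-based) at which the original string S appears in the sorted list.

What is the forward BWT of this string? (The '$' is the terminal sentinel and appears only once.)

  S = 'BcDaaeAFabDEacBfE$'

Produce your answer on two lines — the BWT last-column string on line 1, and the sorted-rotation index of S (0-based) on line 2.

All 18 rotations (rotation i = S[i:]+S[:i]):
  rot[0] = BcDaaeAFabDEacBfE$
  rot[1] = cDaaeAFabDEacBfE$B
  rot[2] = DaaeAFabDEacBfE$Bc
  rot[3] = aaeAFabDEacBfE$BcD
  rot[4] = aeAFabDEacBfE$BcDa
  rot[5] = eAFabDEacBfE$BcDaa
  rot[6] = AFabDEacBfE$BcDaae
  rot[7] = FabDEacBfE$BcDaaeA
  rot[8] = abDEacBfE$BcDaaeAF
  rot[9] = bDEacBfE$BcDaaeAFa
  rot[10] = DEacBfE$BcDaaeAFab
  rot[11] = EacBfE$BcDaaeAFabD
  rot[12] = acBfE$BcDaaeAFabDE
  rot[13] = cBfE$BcDaaeAFabDEa
  rot[14] = BfE$BcDaaeAFabDEac
  rot[15] = fE$BcDaaeAFabDEacB
  rot[16] = E$BcDaaeAFabDEacBf
  rot[17] = $BcDaaeAFabDEacBfE
Sorted (with $ < everything):
  sorted[0] = $BcDaaeAFabDEacBfE  (last char: 'E')
  sorted[1] = AFabDEacBfE$BcDaae  (last char: 'e')
  sorted[2] = BcDaaeAFabDEacBfE$  (last char: '$')
  sorted[3] = BfE$BcDaaeAFabDEac  (last char: 'c')
  sorted[4] = DEacBfE$BcDaaeAFab  (last char: 'b')
  sorted[5] = DaaeAFabDEacBfE$Bc  (last char: 'c')
  sorted[6] = E$BcDaaeAFabDEacBf  (last char: 'f')
  sorted[7] = EacBfE$BcDaaeAFabD  (last char: 'D')
  sorted[8] = FabDEacBfE$BcDaaeA  (last char: 'A')
  sorted[9] = aaeAFabDEacBfE$BcD  (last char: 'D')
  sorted[10] = abDEacBfE$BcDaaeAF  (last char: 'F')
  sorted[11] = acBfE$BcDaaeAFabDE  (last char: 'E')
  sorted[12] = aeAFabDEacBfE$BcDa  (last char: 'a')
  sorted[13] = bDEacBfE$BcDaaeAFa  (last char: 'a')
  sorted[14] = cBfE$BcDaaeAFabDEa  (last char: 'a')
  sorted[15] = cDaaeAFabDEacBfE$B  (last char: 'B')
  sorted[16] = eAFabDEacBfE$BcDaa  (last char: 'a')
  sorted[17] = fE$BcDaaeAFabDEacB  (last char: 'B')
Last column: Ee$cbcfDADFEaaaBaB
Original string S is at sorted index 2

Answer: Ee$cbcfDADFEaaaBaB
2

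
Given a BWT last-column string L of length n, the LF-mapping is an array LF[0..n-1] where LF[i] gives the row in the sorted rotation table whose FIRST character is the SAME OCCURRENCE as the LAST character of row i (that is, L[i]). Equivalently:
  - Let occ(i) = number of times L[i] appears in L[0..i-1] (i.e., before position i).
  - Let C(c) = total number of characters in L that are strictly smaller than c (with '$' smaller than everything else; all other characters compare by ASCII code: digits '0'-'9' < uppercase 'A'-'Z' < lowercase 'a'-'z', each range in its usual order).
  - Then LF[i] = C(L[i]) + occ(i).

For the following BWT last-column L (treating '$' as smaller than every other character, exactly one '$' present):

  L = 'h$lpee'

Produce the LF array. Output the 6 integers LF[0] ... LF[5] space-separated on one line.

Answer: 3 0 4 5 1 2

Derivation:
Char counts: '$':1, 'e':2, 'h':1, 'l':1, 'p':1
C (first-col start): C('$')=0, C('e')=1, C('h')=3, C('l')=4, C('p')=5
L[0]='h': occ=0, LF[0]=C('h')+0=3+0=3
L[1]='$': occ=0, LF[1]=C('$')+0=0+0=0
L[2]='l': occ=0, LF[2]=C('l')+0=4+0=4
L[3]='p': occ=0, LF[3]=C('p')+0=5+0=5
L[4]='e': occ=0, LF[4]=C('e')+0=1+0=1
L[5]='e': occ=1, LF[5]=C('e')+1=1+1=2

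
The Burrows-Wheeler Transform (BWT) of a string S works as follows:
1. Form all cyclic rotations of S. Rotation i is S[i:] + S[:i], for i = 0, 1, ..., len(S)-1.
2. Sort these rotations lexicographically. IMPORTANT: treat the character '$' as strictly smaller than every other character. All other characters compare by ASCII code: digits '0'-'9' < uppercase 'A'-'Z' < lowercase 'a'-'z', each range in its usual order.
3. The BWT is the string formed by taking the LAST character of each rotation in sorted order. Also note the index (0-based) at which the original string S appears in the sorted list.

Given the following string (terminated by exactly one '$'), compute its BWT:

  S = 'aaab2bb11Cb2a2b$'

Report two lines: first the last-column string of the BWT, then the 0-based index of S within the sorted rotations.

Answer: bb1bab12$aa2bCa2
8

Derivation:
All 16 rotations (rotation i = S[i:]+S[:i]):
  rot[0] = aaab2bb11Cb2a2b$
  rot[1] = aab2bb11Cb2a2b$a
  rot[2] = ab2bb11Cb2a2b$aa
  rot[3] = b2bb11Cb2a2b$aaa
  rot[4] = 2bb11Cb2a2b$aaab
  rot[5] = bb11Cb2a2b$aaab2
  rot[6] = b11Cb2a2b$aaab2b
  rot[7] = 11Cb2a2b$aaab2bb
  rot[8] = 1Cb2a2b$aaab2bb1
  rot[9] = Cb2a2b$aaab2bb11
  rot[10] = b2a2b$aaab2bb11C
  rot[11] = 2a2b$aaab2bb11Cb
  rot[12] = a2b$aaab2bb11Cb2
  rot[13] = 2b$aaab2bb11Cb2a
  rot[14] = b$aaab2bb11Cb2a2
  rot[15] = $aaab2bb11Cb2a2b
Sorted (with $ < everything):
  sorted[0] = $aaab2bb11Cb2a2b  (last char: 'b')
  sorted[1] = 11Cb2a2b$aaab2bb  (last char: 'b')
  sorted[2] = 1Cb2a2b$aaab2bb1  (last char: '1')
  sorted[3] = 2a2b$aaab2bb11Cb  (last char: 'b')
  sorted[4] = 2b$aaab2bb11Cb2a  (last char: 'a')
  sorted[5] = 2bb11Cb2a2b$aaab  (last char: 'b')
  sorted[6] = Cb2a2b$aaab2bb11  (last char: '1')
  sorted[7] = a2b$aaab2bb11Cb2  (last char: '2')
  sorted[8] = aaab2bb11Cb2a2b$  (last char: '$')
  sorted[9] = aab2bb11Cb2a2b$a  (last char: 'a')
  sorted[10] = ab2bb11Cb2a2b$aa  (last char: 'a')
  sorted[11] = b$aaab2bb11Cb2a2  (last char: '2')
  sorted[12] = b11Cb2a2b$aaab2b  (last char: 'b')
  sorted[13] = b2a2b$aaab2bb11C  (last char: 'C')
  sorted[14] = b2bb11Cb2a2b$aaa  (last char: 'a')
  sorted[15] = bb11Cb2a2b$aaab2  (last char: '2')
Last column: bb1bab12$aa2bCa2
Original string S is at sorted index 8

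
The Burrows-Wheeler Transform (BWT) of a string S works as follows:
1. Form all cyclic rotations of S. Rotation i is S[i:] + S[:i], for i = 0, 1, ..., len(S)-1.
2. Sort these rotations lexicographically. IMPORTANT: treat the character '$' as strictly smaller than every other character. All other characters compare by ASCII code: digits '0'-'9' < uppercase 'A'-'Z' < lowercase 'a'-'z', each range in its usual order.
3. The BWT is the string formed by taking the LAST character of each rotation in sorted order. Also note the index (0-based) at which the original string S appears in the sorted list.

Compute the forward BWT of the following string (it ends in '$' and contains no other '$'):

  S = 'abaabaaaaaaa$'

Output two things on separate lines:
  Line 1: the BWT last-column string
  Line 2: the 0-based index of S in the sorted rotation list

All 13 rotations (rotation i = S[i:]+S[:i]):
  rot[0] = abaabaaaaaaa$
  rot[1] = baabaaaaaaa$a
  rot[2] = aabaaaaaaa$ab
  rot[3] = abaaaaaaa$aba
  rot[4] = baaaaaaa$abaa
  rot[5] = aaaaaaa$abaab
  rot[6] = aaaaaa$abaaba
  rot[7] = aaaaa$abaabaa
  rot[8] = aaaa$abaabaaa
  rot[9] = aaa$abaabaaaa
  rot[10] = aa$abaabaaaaa
  rot[11] = a$abaabaaaaaa
  rot[12] = $abaabaaaaaaa
Sorted (with $ < everything):
  sorted[0] = $abaabaaaaaaa  (last char: 'a')
  sorted[1] = a$abaabaaaaaa  (last char: 'a')
  sorted[2] = aa$abaabaaaaa  (last char: 'a')
  sorted[3] = aaa$abaabaaaa  (last char: 'a')
  sorted[4] = aaaa$abaabaaa  (last char: 'a')
  sorted[5] = aaaaa$abaabaa  (last char: 'a')
  sorted[6] = aaaaaa$abaaba  (last char: 'a')
  sorted[7] = aaaaaaa$abaab  (last char: 'b')
  sorted[8] = aabaaaaaaa$ab  (last char: 'b')
  sorted[9] = abaaaaaaa$aba  (last char: 'a')
  sorted[10] = abaabaaaaaaa$  (last char: '$')
  sorted[11] = baaaaaaa$abaa  (last char: 'a')
  sorted[12] = baabaaaaaaa$a  (last char: 'a')
Last column: aaaaaaabba$aa
Original string S is at sorted index 10

Answer: aaaaaaabba$aa
10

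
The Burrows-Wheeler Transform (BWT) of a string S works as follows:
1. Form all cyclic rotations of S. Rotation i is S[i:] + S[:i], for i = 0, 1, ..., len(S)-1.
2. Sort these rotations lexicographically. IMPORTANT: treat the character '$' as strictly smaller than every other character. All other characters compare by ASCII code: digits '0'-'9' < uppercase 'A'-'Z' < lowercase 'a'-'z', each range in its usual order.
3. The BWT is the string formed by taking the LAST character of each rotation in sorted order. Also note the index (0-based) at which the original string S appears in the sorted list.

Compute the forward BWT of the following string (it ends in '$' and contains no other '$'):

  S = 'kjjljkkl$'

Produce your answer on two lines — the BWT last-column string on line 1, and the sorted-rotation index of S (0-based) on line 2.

Answer: lklj$jkkj
4

Derivation:
All 9 rotations (rotation i = S[i:]+S[:i]):
  rot[0] = kjjljkkl$
  rot[1] = jjljkkl$k
  rot[2] = jljkkl$kj
  rot[3] = ljkkl$kjj
  rot[4] = jkkl$kjjl
  rot[5] = kkl$kjjlj
  rot[6] = kl$kjjljk
  rot[7] = l$kjjljkk
  rot[8] = $kjjljkkl
Sorted (with $ < everything):
  sorted[0] = $kjjljkkl  (last char: 'l')
  sorted[1] = jjljkkl$k  (last char: 'k')
  sorted[2] = jkkl$kjjl  (last char: 'l')
  sorted[3] = jljkkl$kj  (last char: 'j')
  sorted[4] = kjjljkkl$  (last char: '$')
  sorted[5] = kkl$kjjlj  (last char: 'j')
  sorted[6] = kl$kjjljk  (last char: 'k')
  sorted[7] = l$kjjljkk  (last char: 'k')
  sorted[8] = ljkkl$kjj  (last char: 'j')
Last column: lklj$jkkj
Original string S is at sorted index 4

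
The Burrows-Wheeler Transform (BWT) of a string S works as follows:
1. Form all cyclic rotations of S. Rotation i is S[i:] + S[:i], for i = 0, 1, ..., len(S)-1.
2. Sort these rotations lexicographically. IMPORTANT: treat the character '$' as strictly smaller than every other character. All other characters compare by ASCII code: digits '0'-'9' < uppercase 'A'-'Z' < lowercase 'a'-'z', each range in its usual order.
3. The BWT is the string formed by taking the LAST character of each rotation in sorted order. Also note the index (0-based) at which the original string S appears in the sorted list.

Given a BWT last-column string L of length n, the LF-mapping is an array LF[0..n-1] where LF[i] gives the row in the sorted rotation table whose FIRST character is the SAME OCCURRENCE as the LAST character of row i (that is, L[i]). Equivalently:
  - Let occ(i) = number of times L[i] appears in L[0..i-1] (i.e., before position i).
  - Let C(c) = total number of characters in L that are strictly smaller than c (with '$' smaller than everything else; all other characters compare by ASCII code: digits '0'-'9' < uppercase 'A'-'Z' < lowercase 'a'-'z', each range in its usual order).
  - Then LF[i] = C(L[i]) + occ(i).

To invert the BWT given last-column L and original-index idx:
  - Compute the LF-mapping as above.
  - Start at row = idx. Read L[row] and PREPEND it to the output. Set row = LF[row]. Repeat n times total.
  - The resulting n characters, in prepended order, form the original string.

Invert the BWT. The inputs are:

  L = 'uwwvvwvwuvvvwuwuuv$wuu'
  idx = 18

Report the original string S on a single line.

LF mapping: 1 15 16 8 9 17 10 18 2 11 12 13 19 3 20 4 5 14 0 21 6 7
Walk LF starting at row 18, prepending L[row]:
  step 1: row=18, L[18]='$', prepend. Next row=LF[18]=0
  step 2: row=0, L[0]='u', prepend. Next row=LF[0]=1
  step 3: row=1, L[1]='w', prepend. Next row=LF[1]=15
  step 4: row=15, L[15]='u', prepend. Next row=LF[15]=4
  step 5: row=4, L[4]='v', prepend. Next row=LF[4]=9
  step 6: row=9, L[9]='v', prepend. Next row=LF[9]=11
  step 7: row=11, L[11]='v', prepend. Next row=LF[11]=13
  step 8: row=13, L[13]='u', prepend. Next row=LF[13]=3
  step 9: row=3, L[3]='v', prepend. Next row=LF[3]=8
  step 10: row=8, L[8]='u', prepend. Next row=LF[8]=2
  step 11: row=2, L[2]='w', prepend. Next row=LF[2]=16
  step 12: row=16, L[16]='u', prepend. Next row=LF[16]=5
  step 13: row=5, L[5]='w', prepend. Next row=LF[5]=17
  step 14: row=17, L[17]='v', prepend. Next row=LF[17]=14
  step 15: row=14, L[14]='w', prepend. Next row=LF[14]=20
  step 16: row=20, L[20]='u', prepend. Next row=LF[20]=6
  step 17: row=6, L[6]='v', prepend. Next row=LF[6]=10
  step 18: row=10, L[10]='v', prepend. Next row=LF[10]=12
  step 19: row=12, L[12]='w', prepend. Next row=LF[12]=19
  step 20: row=19, L[19]='w', prepend. Next row=LF[19]=21
  step 21: row=21, L[21]='u', prepend. Next row=LF[21]=7
  step 22: row=7, L[7]='w', prepend. Next row=LF[7]=18
Reversed output: wuwwvvuwvwuwuvuvvvuwu$

Answer: wuwwvvuwvwuwuvuvvvuwu$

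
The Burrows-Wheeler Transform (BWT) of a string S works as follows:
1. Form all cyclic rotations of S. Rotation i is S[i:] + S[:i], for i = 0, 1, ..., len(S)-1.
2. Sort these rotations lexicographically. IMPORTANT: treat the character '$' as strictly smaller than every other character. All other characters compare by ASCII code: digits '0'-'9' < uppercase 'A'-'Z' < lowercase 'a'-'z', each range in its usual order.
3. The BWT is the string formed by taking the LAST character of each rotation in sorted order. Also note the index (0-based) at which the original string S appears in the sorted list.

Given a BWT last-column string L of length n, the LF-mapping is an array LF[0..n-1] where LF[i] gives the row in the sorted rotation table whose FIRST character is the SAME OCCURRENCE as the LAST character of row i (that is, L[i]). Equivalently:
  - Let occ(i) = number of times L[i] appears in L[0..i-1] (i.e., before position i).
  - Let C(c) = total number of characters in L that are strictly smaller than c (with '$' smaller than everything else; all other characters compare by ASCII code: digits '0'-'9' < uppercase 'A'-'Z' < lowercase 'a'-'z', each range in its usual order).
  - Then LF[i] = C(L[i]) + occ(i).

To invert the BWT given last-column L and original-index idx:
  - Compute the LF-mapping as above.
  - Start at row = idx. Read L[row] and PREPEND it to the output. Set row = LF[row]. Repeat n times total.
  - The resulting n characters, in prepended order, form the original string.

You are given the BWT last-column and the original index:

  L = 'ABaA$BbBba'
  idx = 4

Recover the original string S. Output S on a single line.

Answer: BBabbaABA$

Derivation:
LF mapping: 1 3 6 2 0 4 8 5 9 7
Walk LF starting at row 4, prepending L[row]:
  step 1: row=4, L[4]='$', prepend. Next row=LF[4]=0
  step 2: row=0, L[0]='A', prepend. Next row=LF[0]=1
  step 3: row=1, L[1]='B', prepend. Next row=LF[1]=3
  step 4: row=3, L[3]='A', prepend. Next row=LF[3]=2
  step 5: row=2, L[2]='a', prepend. Next row=LF[2]=6
  step 6: row=6, L[6]='b', prepend. Next row=LF[6]=8
  step 7: row=8, L[8]='b', prepend. Next row=LF[8]=9
  step 8: row=9, L[9]='a', prepend. Next row=LF[9]=7
  step 9: row=7, L[7]='B', prepend. Next row=LF[7]=5
  step 10: row=5, L[5]='B', prepend. Next row=LF[5]=4
Reversed output: BBabbaABA$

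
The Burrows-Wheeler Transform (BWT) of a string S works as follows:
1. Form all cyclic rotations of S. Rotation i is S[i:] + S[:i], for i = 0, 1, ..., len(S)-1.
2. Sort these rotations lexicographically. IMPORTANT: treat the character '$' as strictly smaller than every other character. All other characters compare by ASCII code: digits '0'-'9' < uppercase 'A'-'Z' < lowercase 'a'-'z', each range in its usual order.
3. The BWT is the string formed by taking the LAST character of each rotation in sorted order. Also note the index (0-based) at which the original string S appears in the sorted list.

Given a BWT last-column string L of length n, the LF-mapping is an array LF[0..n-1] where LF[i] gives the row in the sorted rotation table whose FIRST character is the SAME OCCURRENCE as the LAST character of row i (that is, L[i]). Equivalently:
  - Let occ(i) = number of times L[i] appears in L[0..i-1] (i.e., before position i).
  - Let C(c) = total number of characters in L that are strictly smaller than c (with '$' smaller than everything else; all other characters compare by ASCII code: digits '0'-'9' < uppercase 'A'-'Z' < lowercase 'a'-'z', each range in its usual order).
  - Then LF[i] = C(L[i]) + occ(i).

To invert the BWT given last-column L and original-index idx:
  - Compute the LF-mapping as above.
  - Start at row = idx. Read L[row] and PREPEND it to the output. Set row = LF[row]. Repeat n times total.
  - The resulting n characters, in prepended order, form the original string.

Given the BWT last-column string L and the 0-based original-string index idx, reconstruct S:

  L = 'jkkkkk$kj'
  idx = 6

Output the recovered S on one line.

Answer: kkjkkkkj$

Derivation:
LF mapping: 1 3 4 5 6 7 0 8 2
Walk LF starting at row 6, prepending L[row]:
  step 1: row=6, L[6]='$', prepend. Next row=LF[6]=0
  step 2: row=0, L[0]='j', prepend. Next row=LF[0]=1
  step 3: row=1, L[1]='k', prepend. Next row=LF[1]=3
  step 4: row=3, L[3]='k', prepend. Next row=LF[3]=5
  step 5: row=5, L[5]='k', prepend. Next row=LF[5]=7
  step 6: row=7, L[7]='k', prepend. Next row=LF[7]=8
  step 7: row=8, L[8]='j', prepend. Next row=LF[8]=2
  step 8: row=2, L[2]='k', prepend. Next row=LF[2]=4
  step 9: row=4, L[4]='k', prepend. Next row=LF[4]=6
Reversed output: kkjkkkkj$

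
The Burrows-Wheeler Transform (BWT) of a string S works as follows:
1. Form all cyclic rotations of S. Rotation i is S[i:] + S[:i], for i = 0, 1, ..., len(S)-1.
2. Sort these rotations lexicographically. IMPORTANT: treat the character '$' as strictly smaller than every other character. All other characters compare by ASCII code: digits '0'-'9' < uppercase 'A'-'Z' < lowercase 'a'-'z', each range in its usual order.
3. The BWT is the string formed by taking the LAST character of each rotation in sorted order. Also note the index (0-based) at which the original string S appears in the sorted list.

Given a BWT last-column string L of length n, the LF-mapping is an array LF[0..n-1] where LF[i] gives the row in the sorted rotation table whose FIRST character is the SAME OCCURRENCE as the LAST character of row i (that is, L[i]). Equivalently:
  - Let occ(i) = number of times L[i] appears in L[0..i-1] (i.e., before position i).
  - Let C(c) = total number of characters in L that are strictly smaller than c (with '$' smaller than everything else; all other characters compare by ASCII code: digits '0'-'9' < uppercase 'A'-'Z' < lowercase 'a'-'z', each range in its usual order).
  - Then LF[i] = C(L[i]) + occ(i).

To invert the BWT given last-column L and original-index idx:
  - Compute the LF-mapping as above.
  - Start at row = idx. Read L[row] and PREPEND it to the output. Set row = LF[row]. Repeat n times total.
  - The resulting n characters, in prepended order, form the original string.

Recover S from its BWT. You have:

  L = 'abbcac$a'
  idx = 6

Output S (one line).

Answer: cacbaba$

Derivation:
LF mapping: 1 4 5 6 2 7 0 3
Walk LF starting at row 6, prepending L[row]:
  step 1: row=6, L[6]='$', prepend. Next row=LF[6]=0
  step 2: row=0, L[0]='a', prepend. Next row=LF[0]=1
  step 3: row=1, L[1]='b', prepend. Next row=LF[1]=4
  step 4: row=4, L[4]='a', prepend. Next row=LF[4]=2
  step 5: row=2, L[2]='b', prepend. Next row=LF[2]=5
  step 6: row=5, L[5]='c', prepend. Next row=LF[5]=7
  step 7: row=7, L[7]='a', prepend. Next row=LF[7]=3
  step 8: row=3, L[3]='c', prepend. Next row=LF[3]=6
Reversed output: cacbaba$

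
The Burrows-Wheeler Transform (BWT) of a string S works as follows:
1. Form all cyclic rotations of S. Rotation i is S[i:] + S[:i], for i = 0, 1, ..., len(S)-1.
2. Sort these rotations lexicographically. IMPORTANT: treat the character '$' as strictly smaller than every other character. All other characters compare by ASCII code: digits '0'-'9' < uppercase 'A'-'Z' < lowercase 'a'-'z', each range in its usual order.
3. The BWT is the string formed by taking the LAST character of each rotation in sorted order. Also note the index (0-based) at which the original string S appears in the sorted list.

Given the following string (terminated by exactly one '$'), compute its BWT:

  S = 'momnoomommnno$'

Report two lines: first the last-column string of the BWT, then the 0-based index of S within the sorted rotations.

Answer: oomoo$mnmnmmon
5

Derivation:
All 14 rotations (rotation i = S[i:]+S[:i]):
  rot[0] = momnoomommnno$
  rot[1] = omnoomommnno$m
  rot[2] = mnoomommnno$mo
  rot[3] = noomommnno$mom
  rot[4] = oomommnno$momn
  rot[5] = omommnno$momno
  rot[6] = mommnno$momnoo
  rot[7] = ommnno$momnoom
  rot[8] = mmnno$momnoomo
  rot[9] = mnno$momnoomom
  rot[10] = nno$momnoomomm
  rot[11] = no$momnoomommn
  rot[12] = o$momnoomommnn
  rot[13] = $momnoomommnno
Sorted (with $ < everything):
  sorted[0] = $momnoomommnno  (last char: 'o')
  sorted[1] = mmnno$momnoomo  (last char: 'o')
  sorted[2] = mnno$momnoomom  (last char: 'm')
  sorted[3] = mnoomommnno$mo  (last char: 'o')
  sorted[4] = mommnno$momnoo  (last char: 'o')
  sorted[5] = momnoomommnno$  (last char: '$')
  sorted[6] = nno$momnoomomm  (last char: 'm')
  sorted[7] = no$momnoomommn  (last char: 'n')
  sorted[8] = noomommnno$mom  (last char: 'm')
  sorted[9] = o$momnoomommnn  (last char: 'n')
  sorted[10] = ommnno$momnoom  (last char: 'm')
  sorted[11] = omnoomommnno$m  (last char: 'm')
  sorted[12] = omommnno$momno  (last char: 'o')
  sorted[13] = oomommnno$momn  (last char: 'n')
Last column: oomoo$mnmnmmon
Original string S is at sorted index 5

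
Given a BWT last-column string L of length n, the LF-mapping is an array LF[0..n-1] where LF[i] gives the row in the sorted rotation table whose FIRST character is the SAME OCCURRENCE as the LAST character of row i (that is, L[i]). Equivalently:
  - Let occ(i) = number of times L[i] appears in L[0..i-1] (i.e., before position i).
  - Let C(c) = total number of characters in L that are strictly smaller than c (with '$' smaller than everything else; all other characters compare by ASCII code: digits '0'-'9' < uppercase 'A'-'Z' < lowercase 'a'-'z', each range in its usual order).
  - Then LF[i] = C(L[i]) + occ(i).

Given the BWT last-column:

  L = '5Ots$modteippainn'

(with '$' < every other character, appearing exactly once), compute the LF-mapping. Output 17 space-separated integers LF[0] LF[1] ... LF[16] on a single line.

Answer: 1 2 15 14 0 8 11 4 16 5 6 12 13 3 7 9 10

Derivation:
Char counts: '$':1, '5':1, 'O':1, 'a':1, 'd':1, 'e':1, 'i':2, 'm':1, 'n':2, 'o':1, 'p':2, 's':1, 't':2
C (first-col start): C('$')=0, C('5')=1, C('O')=2, C('a')=3, C('d')=4, C('e')=5, C('i')=6, C('m')=8, C('n')=9, C('o')=11, C('p')=12, C('s')=14, C('t')=15
L[0]='5': occ=0, LF[0]=C('5')+0=1+0=1
L[1]='O': occ=0, LF[1]=C('O')+0=2+0=2
L[2]='t': occ=0, LF[2]=C('t')+0=15+0=15
L[3]='s': occ=0, LF[3]=C('s')+0=14+0=14
L[4]='$': occ=0, LF[4]=C('$')+0=0+0=0
L[5]='m': occ=0, LF[5]=C('m')+0=8+0=8
L[6]='o': occ=0, LF[6]=C('o')+0=11+0=11
L[7]='d': occ=0, LF[7]=C('d')+0=4+0=4
L[8]='t': occ=1, LF[8]=C('t')+1=15+1=16
L[9]='e': occ=0, LF[9]=C('e')+0=5+0=5
L[10]='i': occ=0, LF[10]=C('i')+0=6+0=6
L[11]='p': occ=0, LF[11]=C('p')+0=12+0=12
L[12]='p': occ=1, LF[12]=C('p')+1=12+1=13
L[13]='a': occ=0, LF[13]=C('a')+0=3+0=3
L[14]='i': occ=1, LF[14]=C('i')+1=6+1=7
L[15]='n': occ=0, LF[15]=C('n')+0=9+0=9
L[16]='n': occ=1, LF[16]=C('n')+1=9+1=10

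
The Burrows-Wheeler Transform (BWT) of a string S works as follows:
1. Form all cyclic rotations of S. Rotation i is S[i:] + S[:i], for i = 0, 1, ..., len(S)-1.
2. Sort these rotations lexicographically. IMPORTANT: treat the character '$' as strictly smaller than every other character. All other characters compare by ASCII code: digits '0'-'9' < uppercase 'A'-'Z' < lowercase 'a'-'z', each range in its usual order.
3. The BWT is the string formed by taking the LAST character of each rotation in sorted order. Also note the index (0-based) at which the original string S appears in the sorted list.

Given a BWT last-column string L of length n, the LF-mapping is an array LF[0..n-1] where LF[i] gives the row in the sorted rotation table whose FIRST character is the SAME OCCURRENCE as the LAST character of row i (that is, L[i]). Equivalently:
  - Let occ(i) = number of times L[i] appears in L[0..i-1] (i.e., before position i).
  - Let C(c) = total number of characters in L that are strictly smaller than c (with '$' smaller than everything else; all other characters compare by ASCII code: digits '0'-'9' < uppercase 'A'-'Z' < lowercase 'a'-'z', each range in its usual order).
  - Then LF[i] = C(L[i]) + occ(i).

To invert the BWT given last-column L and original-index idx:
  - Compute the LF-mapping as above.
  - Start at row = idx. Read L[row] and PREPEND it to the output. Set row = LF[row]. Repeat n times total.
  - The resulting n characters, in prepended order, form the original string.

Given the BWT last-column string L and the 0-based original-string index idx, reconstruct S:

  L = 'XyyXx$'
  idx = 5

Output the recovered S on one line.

Answer: yXxyX$

Derivation:
LF mapping: 1 4 5 2 3 0
Walk LF starting at row 5, prepending L[row]:
  step 1: row=5, L[5]='$', prepend. Next row=LF[5]=0
  step 2: row=0, L[0]='X', prepend. Next row=LF[0]=1
  step 3: row=1, L[1]='y', prepend. Next row=LF[1]=4
  step 4: row=4, L[4]='x', prepend. Next row=LF[4]=3
  step 5: row=3, L[3]='X', prepend. Next row=LF[3]=2
  step 6: row=2, L[2]='y', prepend. Next row=LF[2]=5
Reversed output: yXxyX$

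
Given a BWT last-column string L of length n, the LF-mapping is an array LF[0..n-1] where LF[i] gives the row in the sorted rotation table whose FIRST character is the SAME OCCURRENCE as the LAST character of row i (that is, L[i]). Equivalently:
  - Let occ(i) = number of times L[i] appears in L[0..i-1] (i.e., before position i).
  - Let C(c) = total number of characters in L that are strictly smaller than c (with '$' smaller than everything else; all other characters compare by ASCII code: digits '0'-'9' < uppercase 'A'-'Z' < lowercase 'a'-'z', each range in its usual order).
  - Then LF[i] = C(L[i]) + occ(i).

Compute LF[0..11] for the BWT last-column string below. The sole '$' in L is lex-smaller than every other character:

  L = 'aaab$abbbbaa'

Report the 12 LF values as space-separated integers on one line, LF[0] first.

Answer: 1 2 3 7 0 4 8 9 10 11 5 6

Derivation:
Char counts: '$':1, 'a':6, 'b':5
C (first-col start): C('$')=0, C('a')=1, C('b')=7
L[0]='a': occ=0, LF[0]=C('a')+0=1+0=1
L[1]='a': occ=1, LF[1]=C('a')+1=1+1=2
L[2]='a': occ=2, LF[2]=C('a')+2=1+2=3
L[3]='b': occ=0, LF[3]=C('b')+0=7+0=7
L[4]='$': occ=0, LF[4]=C('$')+0=0+0=0
L[5]='a': occ=3, LF[5]=C('a')+3=1+3=4
L[6]='b': occ=1, LF[6]=C('b')+1=7+1=8
L[7]='b': occ=2, LF[7]=C('b')+2=7+2=9
L[8]='b': occ=3, LF[8]=C('b')+3=7+3=10
L[9]='b': occ=4, LF[9]=C('b')+4=7+4=11
L[10]='a': occ=4, LF[10]=C('a')+4=1+4=5
L[11]='a': occ=5, LF[11]=C('a')+5=1+5=6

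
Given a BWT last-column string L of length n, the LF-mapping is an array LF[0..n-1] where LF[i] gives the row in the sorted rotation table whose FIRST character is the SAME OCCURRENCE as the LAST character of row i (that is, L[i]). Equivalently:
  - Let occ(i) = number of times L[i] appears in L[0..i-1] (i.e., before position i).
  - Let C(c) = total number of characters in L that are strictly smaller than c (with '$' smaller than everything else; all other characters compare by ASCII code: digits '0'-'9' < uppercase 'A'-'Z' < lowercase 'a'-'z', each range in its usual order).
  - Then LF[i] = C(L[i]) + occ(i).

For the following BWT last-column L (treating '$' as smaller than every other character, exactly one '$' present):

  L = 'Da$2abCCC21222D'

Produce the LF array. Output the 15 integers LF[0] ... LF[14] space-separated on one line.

Char counts: '$':1, '1':1, '2':5, 'C':3, 'D':2, 'a':2, 'b':1
C (first-col start): C('$')=0, C('1')=1, C('2')=2, C('C')=7, C('D')=10, C('a')=12, C('b')=14
L[0]='D': occ=0, LF[0]=C('D')+0=10+0=10
L[1]='a': occ=0, LF[1]=C('a')+0=12+0=12
L[2]='$': occ=0, LF[2]=C('$')+0=0+0=0
L[3]='2': occ=0, LF[3]=C('2')+0=2+0=2
L[4]='a': occ=1, LF[4]=C('a')+1=12+1=13
L[5]='b': occ=0, LF[5]=C('b')+0=14+0=14
L[6]='C': occ=0, LF[6]=C('C')+0=7+0=7
L[7]='C': occ=1, LF[7]=C('C')+1=7+1=8
L[8]='C': occ=2, LF[8]=C('C')+2=7+2=9
L[9]='2': occ=1, LF[9]=C('2')+1=2+1=3
L[10]='1': occ=0, LF[10]=C('1')+0=1+0=1
L[11]='2': occ=2, LF[11]=C('2')+2=2+2=4
L[12]='2': occ=3, LF[12]=C('2')+3=2+3=5
L[13]='2': occ=4, LF[13]=C('2')+4=2+4=6
L[14]='D': occ=1, LF[14]=C('D')+1=10+1=11

Answer: 10 12 0 2 13 14 7 8 9 3 1 4 5 6 11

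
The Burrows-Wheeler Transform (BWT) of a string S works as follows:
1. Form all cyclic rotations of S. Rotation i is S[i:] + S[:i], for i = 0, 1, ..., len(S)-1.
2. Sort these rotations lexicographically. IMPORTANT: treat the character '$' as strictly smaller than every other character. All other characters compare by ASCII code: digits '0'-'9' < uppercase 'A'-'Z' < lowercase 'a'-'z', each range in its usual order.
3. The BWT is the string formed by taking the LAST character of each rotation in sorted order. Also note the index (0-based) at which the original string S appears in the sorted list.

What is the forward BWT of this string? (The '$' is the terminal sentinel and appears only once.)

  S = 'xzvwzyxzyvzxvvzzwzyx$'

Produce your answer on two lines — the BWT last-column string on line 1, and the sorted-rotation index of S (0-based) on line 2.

Answer: xxzyvzvyz$yzzzxzvxwwv
9

Derivation:
All 21 rotations (rotation i = S[i:]+S[:i]):
  rot[0] = xzvwzyxzyvzxvvzzwzyx$
  rot[1] = zvwzyxzyvzxvvzzwzyx$x
  rot[2] = vwzyxzyvzxvvzzwzyx$xz
  rot[3] = wzyxzyvzxvvzzwzyx$xzv
  rot[4] = zyxzyvzxvvzzwzyx$xzvw
  rot[5] = yxzyvzxvvzzwzyx$xzvwz
  rot[6] = xzyvzxvvzzwzyx$xzvwzy
  rot[7] = zyvzxvvzzwzyx$xzvwzyx
  rot[8] = yvzxvvzzwzyx$xzvwzyxz
  rot[9] = vzxvvzzwzyx$xzvwzyxzy
  rot[10] = zxvvzzwzyx$xzvwzyxzyv
  rot[11] = xvvzzwzyx$xzvwzyxzyvz
  rot[12] = vvzzwzyx$xzvwzyxzyvzx
  rot[13] = vzzwzyx$xzvwzyxzyvzxv
  rot[14] = zzwzyx$xzvwzyxzyvzxvv
  rot[15] = zwzyx$xzvwzyxzyvzxvvz
  rot[16] = wzyx$xzvwzyxzyvzxvvzz
  rot[17] = zyx$xzvwzyxzyvzxvvzzw
  rot[18] = yx$xzvwzyxzyvzxvvzzwz
  rot[19] = x$xzvwzyxzyvzxvvzzwzy
  rot[20] = $xzvwzyxzyvzxvvzzwzyx
Sorted (with $ < everything):
  sorted[0] = $xzvwzyxzyvzxvvzzwzyx  (last char: 'x')
  sorted[1] = vvzzwzyx$xzvwzyxzyvzx  (last char: 'x')
  sorted[2] = vwzyxzyvzxvvzzwzyx$xz  (last char: 'z')
  sorted[3] = vzxvvzzwzyx$xzvwzyxzy  (last char: 'y')
  sorted[4] = vzzwzyx$xzvwzyxzyvzxv  (last char: 'v')
  sorted[5] = wzyx$xzvwzyxzyvzxvvzz  (last char: 'z')
  sorted[6] = wzyxzyvzxvvzzwzyx$xzv  (last char: 'v')
  sorted[7] = x$xzvwzyxzyvzxvvzzwzy  (last char: 'y')
  sorted[8] = xvvzzwzyx$xzvwzyxzyvz  (last char: 'z')
  sorted[9] = xzvwzyxzyvzxvvzzwzyx$  (last char: '$')
  sorted[10] = xzyvzxvvzzwzyx$xzvwzy  (last char: 'y')
  sorted[11] = yvzxvvzzwzyx$xzvwzyxz  (last char: 'z')
  sorted[12] = yx$xzvwzyxzyvzxvvzzwz  (last char: 'z')
  sorted[13] = yxzyvzxvvzzwzyx$xzvwz  (last char: 'z')
  sorted[14] = zvwzyxzyvzxvvzzwzyx$x  (last char: 'x')
  sorted[15] = zwzyx$xzvwzyxzyvzxvvz  (last char: 'z')
  sorted[16] = zxvvzzwzyx$xzvwzyxzyv  (last char: 'v')
  sorted[17] = zyvzxvvzzwzyx$xzvwzyx  (last char: 'x')
  sorted[18] = zyx$xzvwzyxzyvzxvvzzw  (last char: 'w')
  sorted[19] = zyxzyvzxvvzzwzyx$xzvw  (last char: 'w')
  sorted[20] = zzwzyx$xzvwzyxzyvzxvv  (last char: 'v')
Last column: xxzyvzvyz$yzzzxzvxwwv
Original string S is at sorted index 9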